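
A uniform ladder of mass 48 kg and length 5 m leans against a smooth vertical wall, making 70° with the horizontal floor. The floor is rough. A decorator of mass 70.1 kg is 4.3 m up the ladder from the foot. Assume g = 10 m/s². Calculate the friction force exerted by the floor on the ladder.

f ≈ 307 N

Torques about the foot: N_wall · 5 sin 70° = 48×10×2.5 cos 70° + 70.1×10×4.3 cos 70° → N_wall = 306.78 N.
ΣF_x = 0: f_floor = N_wall = 306.78 N.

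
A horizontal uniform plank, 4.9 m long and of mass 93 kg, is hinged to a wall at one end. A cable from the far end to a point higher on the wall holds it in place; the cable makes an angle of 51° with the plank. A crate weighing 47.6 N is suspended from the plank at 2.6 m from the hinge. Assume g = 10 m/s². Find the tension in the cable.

Take torques about the hinge: T sin 51° · 4.9 = 93×10×2.45 + 47.6×2.6 = 2402.3 N·m.
So T = 2402.3 / (0.7771 × 4.9) = 630.84 N.

T ≈ 631 N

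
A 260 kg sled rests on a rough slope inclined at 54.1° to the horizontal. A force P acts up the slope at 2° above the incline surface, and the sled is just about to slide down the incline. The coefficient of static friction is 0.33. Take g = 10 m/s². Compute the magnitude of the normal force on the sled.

On the verge of sliding down the incline, friction equals μN and acts up the slope.
Perpendicular: N + P sin 2° = W cos 54.1° = 1525 N.
Along incline: P cos 2° + μN = W sin 54.1° with W sin 54.1° = 2106 N.
Solving the pair for P and N: P = 1623 N, N = 1468 N (and f = μN = 484.4 N).

N ≈ 1470 N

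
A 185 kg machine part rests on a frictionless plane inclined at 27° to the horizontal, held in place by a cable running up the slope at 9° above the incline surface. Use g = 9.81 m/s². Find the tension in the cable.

T ≈ 834 N

Take axes along and perpendicular to the incline. Weight components: W sin 27° = 823.9 N down-slope, W cos 27° = 1617 N into the surface.
Along incline: T cos 9° = W sin 27° → T = 834.2 N.
Perpendicular: N = W cos 27° − T sin 9° = 1487 N.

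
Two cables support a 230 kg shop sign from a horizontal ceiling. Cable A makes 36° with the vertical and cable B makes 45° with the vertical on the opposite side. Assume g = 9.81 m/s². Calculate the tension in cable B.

T_B ≈ 1340 N

Angles from the horizontal: cable A is 90° − 36° = 54°, cable B is 90° − 45° = 45°.
Weight W = 230 × 9.81 = 2256 N acts straight down.
Horizontal: T_A cos 54° = T_B cos 45°  →  T_A = 1.203 T_B.
Vertical: T_A sin 54° + T_B sin 45° = 2256.
Substituting the horizontal relation into the vertical equation gives 1.68 T_B = 2256, so T_B = 1343 N.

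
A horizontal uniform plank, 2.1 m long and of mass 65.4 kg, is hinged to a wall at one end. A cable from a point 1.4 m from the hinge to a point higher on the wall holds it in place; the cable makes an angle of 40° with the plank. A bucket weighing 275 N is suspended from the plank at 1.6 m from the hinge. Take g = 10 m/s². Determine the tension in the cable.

Take torques about the hinge: T sin 40° · 1.4 = 65.4×10×1.05 + 275×1.6 = 1126.7 N·m.
So T = 1126.7 / (0.6428 × 1.4) = 1252 N.

T ≈ 1250 N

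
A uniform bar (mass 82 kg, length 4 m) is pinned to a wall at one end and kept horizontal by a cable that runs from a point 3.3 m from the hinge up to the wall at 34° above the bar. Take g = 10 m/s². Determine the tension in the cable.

T ≈ 889 N

Take torques about the hinge: T sin 34° · 3.3 = 82×10×2 = 1640 N·m.
So T = 1640 / (0.5592 × 3.3) = 888.73 N.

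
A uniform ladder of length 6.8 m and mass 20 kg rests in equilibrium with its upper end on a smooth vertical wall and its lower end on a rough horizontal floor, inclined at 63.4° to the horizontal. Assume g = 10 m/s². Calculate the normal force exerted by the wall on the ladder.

N_wall ≈ 50.1 N

Torques about the foot: N_wall · 6.8 sin 63.4° = 20×10×3.4 cos 63.4° → N_wall = 50.076 N.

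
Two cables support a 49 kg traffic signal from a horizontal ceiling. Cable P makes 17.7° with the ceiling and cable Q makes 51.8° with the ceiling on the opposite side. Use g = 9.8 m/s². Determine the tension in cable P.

Weight W = 49 × 9.8 = 480.2 N acts straight down.
Horizontal: T_P cos 17.7° = T_Q cos 51.8°  →  T_Q = 1.541 T_P.
Vertical: T_P sin 17.7° + T_Q sin 51.8° = 480.2.
Substituting the horizontal relation into the vertical equation gives 1.515 T_P = 480.2, so T_P = 317 N.

T_P ≈ 317 N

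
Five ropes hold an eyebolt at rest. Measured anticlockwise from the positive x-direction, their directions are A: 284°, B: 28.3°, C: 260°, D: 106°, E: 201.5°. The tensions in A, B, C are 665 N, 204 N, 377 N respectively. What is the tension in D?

T_D ≈ 961 N

Resolve: ΣF_x = 665 cos 284° + 204 cos 28.3° + 377 cos 260° + T_D cos 106° + T_E cos 201.5° = 0.
        ΣF_y = 665 sin 284° + 204 sin 28.3° + 377 sin 260° + T_D sin 106° + T_E sin 201.5° = 0.
The known terms sum to (275, -919.8) N, so -0.2756 T_D − 0.9304 T_E = -275 and 0.9613 T_D − 0.3665 T_E = 919.8.
Solving simultaneously: T_D = 961 N, T_E = 10.89 N.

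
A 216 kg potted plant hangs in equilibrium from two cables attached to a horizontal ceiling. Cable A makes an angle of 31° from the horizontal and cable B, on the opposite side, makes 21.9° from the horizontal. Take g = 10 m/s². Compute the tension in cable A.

Weight W = 216 × 10 = 2160 N acts straight down.
Horizontal: T_A cos 31° = T_B cos 21.9°  →  T_B = 0.9238 T_A.
Vertical: T_A sin 31° + T_B sin 21.9° = 2160.
Substituting the horizontal relation into the vertical equation gives 0.8596 T_A = 2160, so T_A = 2513 N.

T_A ≈ 2510 N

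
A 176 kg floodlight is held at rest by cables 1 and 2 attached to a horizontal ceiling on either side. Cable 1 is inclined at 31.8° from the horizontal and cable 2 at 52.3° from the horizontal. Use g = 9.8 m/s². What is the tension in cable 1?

T_1 ≈ 1060 N

Weight W = 176 × 9.8 = 1725 N acts straight down.
Horizontal: T_1 cos 31.8° = T_2 cos 52.3°  →  T_2 = 1.39 T_1.
Vertical: T_1 sin 31.8° + T_2 sin 52.3° = 1725.
Substituting the horizontal relation into the vertical equation gives 1.627 T_1 = 1725, so T_1 = 1060 N.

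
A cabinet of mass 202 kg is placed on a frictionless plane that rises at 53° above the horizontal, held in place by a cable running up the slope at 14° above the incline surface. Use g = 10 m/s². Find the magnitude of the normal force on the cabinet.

Take axes along and perpendicular to the incline. Weight components: W sin 53° = 1613 N down-slope, W cos 53° = 1216 N into the surface.
Along incline: T cos 14° = W sin 53° → T = 1663 N.
Perpendicular: N = W cos 53° − T sin 14° = 813.4 N.

N ≈ 813 N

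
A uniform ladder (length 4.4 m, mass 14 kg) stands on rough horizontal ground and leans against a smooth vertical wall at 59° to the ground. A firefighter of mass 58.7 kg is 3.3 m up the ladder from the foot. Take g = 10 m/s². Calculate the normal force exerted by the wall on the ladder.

Torques about the foot: N_wall · 4.4 sin 59° = 14×10×2.2 cos 59° + 58.7×10×3.3 cos 59° → N_wall = 306.59 N.

N_wall ≈ 307 N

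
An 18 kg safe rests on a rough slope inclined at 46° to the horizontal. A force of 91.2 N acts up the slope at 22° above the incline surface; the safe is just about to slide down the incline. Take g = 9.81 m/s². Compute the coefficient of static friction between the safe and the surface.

On the verge of sliding down the incline, friction is at its maximum μN and acts up the slope.
Perpendicular to incline: N = W cos 46° − P sin 22° = 122.7 − 34.16 = 88.5 N.
Along incline: P cos 22° + μN = W sin 46° → μ = (W sin 46° − P cos 22°) / N = 0.4798.

μ ≈ 0.480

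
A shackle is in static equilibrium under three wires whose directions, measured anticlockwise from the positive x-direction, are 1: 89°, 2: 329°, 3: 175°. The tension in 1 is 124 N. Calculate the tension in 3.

Resolve: ΣF_x = 124 cos 89° + T_2 cos 329° + T_3 cos 175° = 0.
        ΣF_y = 124 sin 89° + T_2 sin 329° + T_3 sin 175° = 0.
The known terms sum to (2.164, 124) N, so 0.8572 T_2 − 0.9962 T_3 = -2.164 and -0.5150 T_2 + 0.0872 T_3 = -124.
Solving simultaneously: T_2 = 282.2 N, T_3 = 245 N.

T_3 ≈ 245 N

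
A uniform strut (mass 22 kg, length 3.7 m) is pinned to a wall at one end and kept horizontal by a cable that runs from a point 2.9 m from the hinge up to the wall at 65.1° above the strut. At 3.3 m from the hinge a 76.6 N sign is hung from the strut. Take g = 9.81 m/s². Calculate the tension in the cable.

T ≈ 248 N

Take torques about the hinge: T sin 65.1° · 2.9 = 22×9.81×1.85 + 76.6×3.3 = 652.05 N·m.
So T = 652.05 / (0.9070 × 2.9) = 247.89 N.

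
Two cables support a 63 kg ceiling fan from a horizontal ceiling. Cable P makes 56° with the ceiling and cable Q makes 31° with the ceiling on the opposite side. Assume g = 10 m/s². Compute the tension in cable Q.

T_Q ≈ 353 N

Weight W = 63 × 10 = 630 N acts straight down.
Horizontal: T_P cos 56° = T_Q cos 31°  →  T_P = 1.533 T_Q.
Vertical: T_P sin 56° + T_Q sin 31° = 630.
Substituting the horizontal relation into the vertical equation gives 1.786 T_Q = 630, so T_Q = 352.8 N.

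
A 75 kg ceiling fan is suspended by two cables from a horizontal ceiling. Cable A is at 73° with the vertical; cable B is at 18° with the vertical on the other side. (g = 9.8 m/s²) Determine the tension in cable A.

T_A ≈ 227 N

Angles from the horizontal: cable A is 90° − 73° = 17°, cable B is 90° − 18° = 72°.
Weight W = 75 × 9.8 = 735 N acts straight down.
Horizontal: T_A cos 17° = T_B cos 72°  →  T_B = 3.095 T_A.
Vertical: T_A sin 17° + T_B sin 72° = 735.
Substituting the horizontal relation into the vertical equation gives 3.236 T_A = 735, so T_A = 227.2 N.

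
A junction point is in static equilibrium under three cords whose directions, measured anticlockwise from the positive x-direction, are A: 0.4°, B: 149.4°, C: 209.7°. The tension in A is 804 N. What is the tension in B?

Resolve: ΣF_x = 804 cos 0.4° + T_B cos 149.4° + T_C cos 209.7° = 0.
        ΣF_y = 804 sin 0.4° + T_B sin 149.4° + T_C sin 209.7° = 0.
The known terms sum to (804, 5.613) N, so -0.8607 T_B − 0.8686 T_C = -804 and 0.5090 T_B − 0.4955 T_C = -5.613.
Solving simultaneously: T_B = 453 N, T_C = 476.7 N.

T_B ≈ 453 N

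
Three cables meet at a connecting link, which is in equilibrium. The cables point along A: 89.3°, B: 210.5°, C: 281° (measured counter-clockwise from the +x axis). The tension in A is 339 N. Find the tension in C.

T_C ≈ 308 N

Resolve: ΣF_x = 339 cos 89.3° + T_B cos 210.5° + T_C cos 281° = 0.
        ΣF_y = 339 sin 89.3° + T_B sin 210.5° + T_C sin 281° = 0.
The known terms sum to (4.142, 339) N, so -0.8616 T_B + 0.1908 T_C = -4.142 and -0.5075 T_B − 0.9816 T_C = -339.
Solving simultaneously: T_B = 72.93 N, T_C = 307.6 N.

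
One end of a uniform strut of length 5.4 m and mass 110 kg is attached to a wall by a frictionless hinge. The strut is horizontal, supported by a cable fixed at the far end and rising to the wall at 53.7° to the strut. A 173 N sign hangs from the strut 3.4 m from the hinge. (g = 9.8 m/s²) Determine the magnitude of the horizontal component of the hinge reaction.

H_x ≈ 476 N

Take torques about the hinge: T sin 53.7° · 5.4 = 110×9.8×2.7 + 173×3.4 = 3498.8 N·m.
So T = 3498.8 / (0.8059 × 5.4) = 803.95 N.
ΣF_x = 0: H_x = T cos 53.7° = 475.95 N.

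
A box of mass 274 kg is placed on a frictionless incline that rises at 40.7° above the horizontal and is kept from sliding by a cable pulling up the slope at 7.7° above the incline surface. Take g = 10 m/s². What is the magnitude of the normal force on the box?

Take axes along and perpendicular to the incline. Weight components: W sin 40.7° = 1787 N down-slope, W cos 40.7° = 2077 N into the surface.
Along incline: T cos 7.7° = W sin 40.7° → T = 1803 N.
Perpendicular: N = W cos 40.7° − T sin 7.7° = 1836 N.

N ≈ 1840 N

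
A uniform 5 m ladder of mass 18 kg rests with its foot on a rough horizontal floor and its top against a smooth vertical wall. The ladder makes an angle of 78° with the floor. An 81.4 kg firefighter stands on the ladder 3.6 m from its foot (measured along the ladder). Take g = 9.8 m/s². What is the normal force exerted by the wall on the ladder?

Torques about the foot: N_wall · 5 sin 78° = 18×9.8×2.5 cos 78° + 81.4×9.8×3.6 cos 78° → N_wall = 140.83 N.

N_wall ≈ 141 N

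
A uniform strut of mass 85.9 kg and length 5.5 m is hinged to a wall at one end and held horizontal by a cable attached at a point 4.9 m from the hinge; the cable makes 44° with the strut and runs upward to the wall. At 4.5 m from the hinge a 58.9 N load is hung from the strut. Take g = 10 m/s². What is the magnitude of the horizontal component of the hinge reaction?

Take torques about the hinge: T sin 44° · 4.9 = 85.9×10×2.75 + 58.9×4.5 = 2627.3 N·m.
So T = 2627.3 / (0.6947 × 4.9) = 771.87 N.
ΣF_x = 0: H_x = T cos 44° = 555.23 N.

H_x ≈ 555 N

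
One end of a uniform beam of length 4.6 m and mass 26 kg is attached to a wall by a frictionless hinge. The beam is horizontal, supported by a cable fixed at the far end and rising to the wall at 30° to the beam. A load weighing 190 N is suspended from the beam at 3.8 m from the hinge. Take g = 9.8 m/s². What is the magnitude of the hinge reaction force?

Take torques about the hinge: T sin 30° · 4.6 = 26×9.8×2.3 + 190×3.8 = 1308 N·m.
So T = 1308 / (0.5000 × 4.6) = 568.71 N.
ΣF_x = 0: H_x = T cos 30° = 492.52 N.
ΣF_y = 0: H_y = (26×9.8 + 190) − T sin 30° = 444.8 − 284.36 = 160.44 N.
|H| = √(H_x² + H_y²) = √((492.52)² + (160.44)²) = 517.99 N.

|H| ≈ 518 N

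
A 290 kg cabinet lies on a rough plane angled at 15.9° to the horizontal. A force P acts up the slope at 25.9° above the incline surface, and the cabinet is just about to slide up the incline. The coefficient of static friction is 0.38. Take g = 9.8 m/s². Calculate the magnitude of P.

P ≈ 1710 N

On the verge of sliding up the incline, friction equals μN and acts down the slope.
Perpendicular: N + P sin 25.9° = W cos 15.9° = 2733 N.
Along incline: P cos 25.9° = W sin 15.9° + μN  with W sin 15.9° = 778.6 N.
Solving the pair for P and N: P = 1705 N, N = 1988 N (and f = μN = 755.6 N).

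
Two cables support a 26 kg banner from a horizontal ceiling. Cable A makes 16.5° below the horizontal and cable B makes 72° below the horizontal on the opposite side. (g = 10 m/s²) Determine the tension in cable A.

Weight W = 26 × 10 = 260 N acts straight down.
Horizontal: T_A cos 16.5° = T_B cos 72°  →  T_B = 3.103 T_A.
Vertical: T_A sin 16.5° + T_B sin 72° = 260.
Substituting the horizontal relation into the vertical equation gives 3.235 T_A = 260, so T_A = 80.37 N.

T_A ≈ 80.4 N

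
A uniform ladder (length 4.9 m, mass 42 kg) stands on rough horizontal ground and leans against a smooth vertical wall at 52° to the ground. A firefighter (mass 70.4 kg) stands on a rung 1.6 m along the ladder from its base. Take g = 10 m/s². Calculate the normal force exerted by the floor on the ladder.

ΣF_y = 0: N_floor = 42×10 + 70.4×10 = 1124 N.

N_floor ≈ 1120 N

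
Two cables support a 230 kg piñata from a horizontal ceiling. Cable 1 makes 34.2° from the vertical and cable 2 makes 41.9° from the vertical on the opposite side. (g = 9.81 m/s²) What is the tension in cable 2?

T_2 ≈ 1310 N

Angles from the horizontal: cable 1 is 90° − 34.2° = 55.8°, cable 2 is 90° − 41.9° = 48.1°.
Weight W = 230 × 9.81 = 2256 N acts straight down.
Horizontal: T_1 cos 55.8° = T_2 cos 48.1°  →  T_1 = 1.188 T_2.
Vertical: T_1 sin 55.8° + T_2 sin 48.1° = 2256.
Substituting the horizontal relation into the vertical equation gives 1.727 T_2 = 2256, so T_2 = 1306 N.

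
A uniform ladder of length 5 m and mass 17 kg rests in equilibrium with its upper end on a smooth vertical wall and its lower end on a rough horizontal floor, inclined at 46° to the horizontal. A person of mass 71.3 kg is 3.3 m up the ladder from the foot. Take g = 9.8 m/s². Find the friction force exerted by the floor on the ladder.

f ≈ 526 N

Torques about the foot: N_wall · 5 sin 46° = 17×9.8×2.5 cos 46° + 71.3×9.8×3.3 cos 46° → N_wall = 525.79 N.
ΣF_x = 0: f_floor = N_wall = 525.79 N.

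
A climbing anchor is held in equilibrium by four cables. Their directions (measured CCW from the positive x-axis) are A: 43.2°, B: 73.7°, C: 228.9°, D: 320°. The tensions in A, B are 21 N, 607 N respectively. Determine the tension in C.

Resolve: ΣF_x = 21 cos 43.2° + 607 cos 73.7° + T_C cos 228.9° + T_D cos 320° = 0.
        ΣF_y = 21 sin 43.2° + 607 sin 73.7° + T_C sin 228.9° + T_D sin 320° = 0.
The known terms sum to (185.7, 597) N, so -0.6574 T_C + 0.7660 T_D = -185.7 and -0.7536 T_C − 0.6428 T_D = -597.
Solving simultaneously: T_C = 576.8 N, T_D = 252.6 N.

T_C ≈ 577 N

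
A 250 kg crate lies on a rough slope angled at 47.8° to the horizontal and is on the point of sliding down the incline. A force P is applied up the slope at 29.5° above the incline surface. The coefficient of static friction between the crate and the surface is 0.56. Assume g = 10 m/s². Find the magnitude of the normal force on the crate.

N ≈ 924 N

On the verge of sliding down the incline, friction equals μN and acts up the slope.
Perpendicular: N + P sin 29.5° = W cos 47.8° = 1679 N.
Along incline: P cos 29.5° + μN = W sin 47.8° with W sin 47.8° = 1852 N.
Solving the pair for P and N: P = 1533 N, N = 924.3 N (and f = μN = 517.6 N).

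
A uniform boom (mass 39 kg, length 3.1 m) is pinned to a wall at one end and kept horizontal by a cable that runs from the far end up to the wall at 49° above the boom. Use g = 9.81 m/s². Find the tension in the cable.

T ≈ 253 N

Take torques about the hinge: T sin 49° · 3.1 = 39×9.81×1.55 = 593.01 N·m.
So T = 593.01 / (0.7547 × 3.1) = 253.47 N.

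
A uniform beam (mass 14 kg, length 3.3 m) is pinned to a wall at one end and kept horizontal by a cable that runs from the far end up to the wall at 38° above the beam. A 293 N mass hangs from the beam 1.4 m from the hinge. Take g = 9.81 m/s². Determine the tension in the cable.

Take torques about the hinge: T sin 38° · 3.3 = 14×9.81×1.65 + 293×1.4 = 636.81 N·m.
So T = 636.81 / (0.6157 × 3.3) = 313.44 N.

T ≈ 313 N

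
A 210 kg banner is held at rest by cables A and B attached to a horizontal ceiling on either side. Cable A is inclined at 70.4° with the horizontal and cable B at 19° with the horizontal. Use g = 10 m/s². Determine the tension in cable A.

T_A ≈ 1990 N

Weight W = 210 × 10 = 2100 N acts straight down.
Horizontal: T_A cos 70.4° = T_B cos 19°  →  T_B = 0.3548 T_A.
Vertical: T_A sin 70.4° + T_B sin 19° = 2100.
Substituting the horizontal relation into the vertical equation gives 1.058 T_A = 2100, so T_A = 1986 N.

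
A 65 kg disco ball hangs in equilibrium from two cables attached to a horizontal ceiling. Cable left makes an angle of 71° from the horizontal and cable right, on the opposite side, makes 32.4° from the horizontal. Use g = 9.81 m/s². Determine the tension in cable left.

T_left ≈ 553 N

Weight W = 65 × 9.81 = 637.6 N acts straight down.
Horizontal: T_left cos 71° = T_right cos 32.4°  →  T_right = 0.3856 T_left.
Vertical: T_left sin 71° + T_right sin 32.4° = 637.6.
Substituting the horizontal relation into the vertical equation gives 1.152 T_left = 637.6, so T_left = 553.5 N.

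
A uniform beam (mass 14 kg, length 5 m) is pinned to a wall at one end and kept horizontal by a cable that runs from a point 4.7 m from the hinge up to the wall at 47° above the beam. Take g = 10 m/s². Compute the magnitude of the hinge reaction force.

Take torques about the hinge: T sin 47° · 4.7 = 14×10×2.5 = 350 N·m.
So T = 350 / (0.7314 × 4.7) = 101.82 N.
ΣF_x = 0: H_x = T cos 47° = 69.443 N.
ΣF_y = 0: H_y = (14×10) − T sin 47° = 140 − 74.468 = 65.532 N.
|H| = √(H_x² + H_y²) = √((69.443)² + (65.532)²) = 95.481 N.

|H| ≈ 95.5 N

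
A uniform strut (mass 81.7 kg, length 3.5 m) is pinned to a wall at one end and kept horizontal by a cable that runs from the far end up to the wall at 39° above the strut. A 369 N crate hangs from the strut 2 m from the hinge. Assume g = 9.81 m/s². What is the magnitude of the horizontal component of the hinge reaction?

Take torques about the hinge: T sin 39° · 3.5 = 81.7×9.81×1.75 + 369×2 = 2140.6 N·m.
So T = 2140.6 / (0.6293 × 3.5) = 971.84 N.
ΣF_x = 0: H_x = T cos 39° = 755.26 N.

H_x ≈ 755 N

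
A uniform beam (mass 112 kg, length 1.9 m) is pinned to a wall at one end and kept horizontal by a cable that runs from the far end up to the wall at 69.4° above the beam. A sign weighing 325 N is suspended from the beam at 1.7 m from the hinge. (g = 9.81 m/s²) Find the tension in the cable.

Take torques about the hinge: T sin 69.4° · 1.9 = 112×9.81×0.95 + 325×1.7 = 1596.3 N·m.
So T = 1596.3 / (0.9361 × 1.9) = 897.54 N.

T ≈ 898 N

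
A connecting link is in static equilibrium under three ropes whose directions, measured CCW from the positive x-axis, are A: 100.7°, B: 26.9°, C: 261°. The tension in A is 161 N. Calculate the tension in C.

T_C ≈ 191 N

Resolve: ΣF_x = 161 cos 100.7° + T_B cos 26.9° + T_C cos 261° = 0.
        ΣF_y = 161 sin 100.7° + T_B sin 26.9° + T_C sin 261° = 0.
The known terms sum to (-29.89, 158.2) N, so 0.8918 T_B − 0.1564 T_C = 29.89 and 0.4524 T_B − 0.9877 T_C = -158.2.
Solving simultaneously: T_B = 67 N, T_C = 190.9 N.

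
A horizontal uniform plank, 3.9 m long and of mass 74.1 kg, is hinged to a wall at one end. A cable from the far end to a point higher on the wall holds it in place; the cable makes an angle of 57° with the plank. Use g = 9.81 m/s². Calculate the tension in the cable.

T ≈ 433 N

Take torques about the hinge: T sin 57° · 3.9 = 74.1×9.81×1.95 = 1417.5 N·m.
So T = 1417.5 / (0.8387 × 3.9) = 433.38 N.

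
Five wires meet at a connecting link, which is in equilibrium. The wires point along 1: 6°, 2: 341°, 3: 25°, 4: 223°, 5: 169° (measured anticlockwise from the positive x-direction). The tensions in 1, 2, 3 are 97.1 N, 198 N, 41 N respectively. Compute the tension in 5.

T_5 ≈ 304 N

Resolve: ΣF_x = 97.1 cos 6° + 198 cos 341° + 41 cos 25° + T_4 cos 223° + T_5 cos 169° = 0.
        ΣF_y = 97.1 sin 6° + 198 sin 341° + 41 sin 25° + T_4 sin 223° + T_5 sin 169° = 0.
The known terms sum to (320.9, -36.99) N, so -0.7314 T_4 − 0.9816 T_5 = -320.9 and -0.6820 T_4 + 0.1908 T_5 = 36.99.
Solving simultaneously: T_4 = 30.82 N, T_5 = 304 N.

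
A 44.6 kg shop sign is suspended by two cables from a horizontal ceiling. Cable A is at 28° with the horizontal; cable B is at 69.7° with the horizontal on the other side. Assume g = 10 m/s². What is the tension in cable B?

Weight W = 44.6 × 10 = 446 N acts straight down.
Horizontal: T_A cos 28° = T_B cos 69.7°  →  T_A = 0.3929 T_B.
Vertical: T_A sin 28° + T_B sin 69.7° = 446.
Substituting the horizontal relation into the vertical equation gives 1.122 T_B = 446, so T_B = 397.4 N.

T_B ≈ 397 N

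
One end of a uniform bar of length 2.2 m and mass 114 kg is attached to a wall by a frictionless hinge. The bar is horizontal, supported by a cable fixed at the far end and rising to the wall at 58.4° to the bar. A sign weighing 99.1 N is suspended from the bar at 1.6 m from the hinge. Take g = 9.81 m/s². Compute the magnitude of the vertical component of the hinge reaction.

|H_y| ≈ 586 N

Take torques about the hinge: T sin 58.4° · 2.2 = 114×9.81×1.1 + 99.1×1.6 = 1388.7 N·m.
So T = 1388.7 / (0.8517 × 2.2) = 741.13 N.
ΣF_y = 0: H_y = (114×9.81 + 99.1) − T sin 58.4° = 1217.4 − 631.24 = 586.2 N.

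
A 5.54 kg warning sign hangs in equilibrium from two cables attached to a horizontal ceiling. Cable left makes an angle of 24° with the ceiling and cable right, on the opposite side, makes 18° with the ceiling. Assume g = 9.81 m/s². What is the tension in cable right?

T_right ≈ 74.2 N

Weight W = 5.54 × 9.81 = 54.35 N acts straight down.
Horizontal: T_left cos 24° = T_right cos 18°  →  T_left = 1.041 T_right.
Vertical: T_left sin 24° + T_right sin 18° = 54.35.
Substituting the horizontal relation into the vertical equation gives 0.7325 T_right = 54.35, so T_right = 74.2 N.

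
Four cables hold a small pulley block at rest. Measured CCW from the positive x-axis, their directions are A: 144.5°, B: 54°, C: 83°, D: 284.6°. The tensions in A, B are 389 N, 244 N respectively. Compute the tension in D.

Resolve: ΣF_x = 389 cos 144.5° + 244 cos 54° + T_C cos 83° + T_D cos 284.6° = 0.
        ΣF_y = 389 sin 144.5° + 244 sin 54° + T_C sin 83° + T_D sin 284.6° = 0.
The known terms sum to (-173.3, 423.3) N, so 0.1219 T_C + 0.2521 T_D = 173.3 and 0.9925 T_C − 0.9677 T_D = -423.3.
Solving simultaneously: T_C = 165.6 N, T_D = 607.3 N.

T_D ≈ 607 N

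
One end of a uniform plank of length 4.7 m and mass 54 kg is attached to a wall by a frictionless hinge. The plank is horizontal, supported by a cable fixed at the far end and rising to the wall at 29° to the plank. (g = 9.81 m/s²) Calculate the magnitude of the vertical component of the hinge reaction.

|H_y| ≈ 265 N

Take torques about the hinge: T sin 29° · 4.7 = 54×9.81×2.35 = 1244.9 N·m.
So T = 1244.9 / (0.4848 × 4.7) = 546.34 N.
ΣF_y = 0: H_y = (54×9.81) − T sin 29° = 529.74 − 264.87 = 264.87 N.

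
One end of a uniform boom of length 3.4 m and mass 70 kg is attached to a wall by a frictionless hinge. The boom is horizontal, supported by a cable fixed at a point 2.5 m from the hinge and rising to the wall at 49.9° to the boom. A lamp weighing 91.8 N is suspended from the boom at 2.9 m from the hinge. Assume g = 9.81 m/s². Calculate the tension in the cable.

Take torques about the hinge: T sin 49.9° · 2.5 = 70×9.81×1.7 + 91.8×2.9 = 1433.6 N·m.
So T = 1433.6 / (0.7649 × 2.5) = 749.68 N.

T ≈ 750 N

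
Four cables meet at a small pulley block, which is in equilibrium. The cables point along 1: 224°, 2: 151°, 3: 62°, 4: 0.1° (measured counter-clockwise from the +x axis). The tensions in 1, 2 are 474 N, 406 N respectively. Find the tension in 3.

T_3 ≈ 149 N

Resolve: ΣF_x = 474 cos 224° + 406 cos 151° + T_3 cos 62° + T_4 cos 0.1° = 0.
        ΣF_y = 474 sin 224° + 406 sin 151° + T_3 sin 62° + T_4 sin 0.1° = 0.
The known terms sum to (-696.1, -132.4) N, so 0.4695 T_3 + 1.0000 T_4 = 696.1 and 0.8829 T_3 + 0.0017 T_4 = 132.4.
Solving simultaneously: T_3 = 148.8 N, T_4 = 626.2 N.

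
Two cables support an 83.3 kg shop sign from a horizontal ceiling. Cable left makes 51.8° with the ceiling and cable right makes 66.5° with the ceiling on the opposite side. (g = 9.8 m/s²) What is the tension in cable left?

T_left ≈ 370 N

Weight W = 83.3 × 9.8 = 816.3 N acts straight down.
Horizontal: T_left cos 51.8° = T_right cos 66.5°  →  T_right = 1.551 T_left.
Vertical: T_left sin 51.8° + T_right sin 66.5° = 816.3.
Substituting the horizontal relation into the vertical equation gives 2.208 T_left = 816.3, so T_left = 369.7 N.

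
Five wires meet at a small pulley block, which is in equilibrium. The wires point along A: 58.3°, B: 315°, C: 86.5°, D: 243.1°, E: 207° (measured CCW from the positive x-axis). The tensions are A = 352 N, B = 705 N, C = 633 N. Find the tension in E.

Resolve: ΣF_x = 352 cos 58.3° + 705 cos 315° + 633 cos 86.5° + T_D cos 243.1° + T_E cos 207° = 0.
        ΣF_y = 352 sin 58.3° + 705 sin 315° + 633 sin 86.5° + T_D sin 243.1° + T_E sin 207° = 0.
The known terms sum to (722.1, 432.8) N, so -0.4524 T_D − 0.8910 T_E = -722.1 and -0.8918 T_D − 0.4540 T_E = -432.8.
Solving simultaneously: T_D = 98.08 N, T_E = 760.7 N.

T_E ≈ 761 N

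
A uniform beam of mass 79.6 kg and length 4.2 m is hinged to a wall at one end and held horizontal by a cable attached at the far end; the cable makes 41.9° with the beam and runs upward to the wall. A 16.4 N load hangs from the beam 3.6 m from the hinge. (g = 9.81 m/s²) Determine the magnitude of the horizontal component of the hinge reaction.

Take torques about the hinge: T sin 41.9° · 4.2 = 79.6×9.81×2.1 + 16.4×3.6 = 1698.9 N·m.
So T = 1698.9 / (0.6678 × 4.2) = 605.68 N.
ΣF_x = 0: H_x = T cos 41.9° = 450.82 N.

H_x ≈ 451 N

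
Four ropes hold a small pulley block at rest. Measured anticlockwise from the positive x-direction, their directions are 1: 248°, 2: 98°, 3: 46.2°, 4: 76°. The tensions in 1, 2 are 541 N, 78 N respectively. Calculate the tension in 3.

Resolve: ΣF_x = 541 cos 248° + 78 cos 98° + T_3 cos 46.2° + T_4 cos 76° = 0.
        ΣF_y = 541 sin 248° + 78 sin 98° + T_3 sin 46.2° + T_4 sin 76° = 0.
The known terms sum to (-213.5, -424.4) N, so 0.6921 T_3 + 0.2419 T_4 = 213.5 and 0.7218 T_3 + 0.9703 T_4 = 424.4.
Solving simultaneously: T_3 = 210.3 N, T_4 = 280.9 N.

T_3 ≈ 210 N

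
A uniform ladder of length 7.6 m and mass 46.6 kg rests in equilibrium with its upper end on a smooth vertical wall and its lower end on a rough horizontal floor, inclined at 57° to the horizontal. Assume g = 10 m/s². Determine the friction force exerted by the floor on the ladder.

f ≈ 151 N

Torques about the foot: N_wall · 7.6 sin 57° = 46.6×10×3.8 cos 57° → N_wall = 151.31 N.
ΣF_x = 0: f_floor = N_wall = 151.31 N.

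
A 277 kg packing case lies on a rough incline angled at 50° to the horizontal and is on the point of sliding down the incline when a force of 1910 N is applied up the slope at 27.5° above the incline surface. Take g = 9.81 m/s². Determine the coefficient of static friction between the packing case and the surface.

μ ≈ 0.448

On the verge of sliding down the incline, friction is at its maximum μN and acts up the slope.
Perpendicular to incline: N = W cos 50° − P sin 27.5° = 1747 − 881.9 = 864.8 N.
Along incline: P cos 27.5° + μN = W sin 50° → μ = (W sin 50° − P cos 27.5°) / N = 0.448.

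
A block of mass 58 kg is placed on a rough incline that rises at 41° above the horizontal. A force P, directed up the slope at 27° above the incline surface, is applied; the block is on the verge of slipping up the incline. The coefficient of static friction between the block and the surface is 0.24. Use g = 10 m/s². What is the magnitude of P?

On the verge of sliding up the incline, friction equals μN and acts down the slope.
Perpendicular: N + P sin 27° = W cos 41° = 437.7 N.
Along incline: P cos 27° = W sin 41° + μN  with W sin 41° = 380.5 N.
Solving the pair for P and N: P = 485.6 N, N = 217.3 N (and f = μN = 52.15 N).

P ≈ 486 N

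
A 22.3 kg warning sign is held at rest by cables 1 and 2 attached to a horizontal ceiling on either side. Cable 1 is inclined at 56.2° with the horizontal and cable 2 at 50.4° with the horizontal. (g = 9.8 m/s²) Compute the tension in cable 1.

Weight W = 22.3 × 9.8 = 218.5 N acts straight down.
Horizontal: T_1 cos 56.2° = T_2 cos 50.4°  →  T_2 = 0.8727 T_1.
Vertical: T_1 sin 56.2° + T_2 sin 50.4° = 218.5.
Substituting the horizontal relation into the vertical equation gives 1.503 T_1 = 218.5, so T_1 = 145.4 N.

T_1 ≈ 145 N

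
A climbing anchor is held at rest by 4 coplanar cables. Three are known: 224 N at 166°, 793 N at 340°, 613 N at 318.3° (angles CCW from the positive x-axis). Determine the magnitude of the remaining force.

F ≈ 1170 N

Sum the known components: ΣF_x = 985.5 N, ΣF_y = -624.8 N.
For equilibrium the remaining force must supply (−ΣF_x, −ΣF_y) = (-985.5, 624.8) N.
Magnitude = √((-985.5)² + (624.8)²) = 1167 N; direction = atan2(624.8, -985.5) = 147.6°.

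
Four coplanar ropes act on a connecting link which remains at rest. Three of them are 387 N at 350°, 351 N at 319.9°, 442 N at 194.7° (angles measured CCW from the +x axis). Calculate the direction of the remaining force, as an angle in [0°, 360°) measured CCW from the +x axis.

Sum the known components: ΣF_x = 222.1 N, ΣF_y = -405.5 N.
For equilibrium the remaining force must supply (−ΣF_x, −ΣF_y) = (-222.1, 405.5) N.
Magnitude = √((-222.1)² + (405.5)²) = 462.3 N; direction = atan2(405.5, -222.1) = 118.7°.

θ ≈ 119°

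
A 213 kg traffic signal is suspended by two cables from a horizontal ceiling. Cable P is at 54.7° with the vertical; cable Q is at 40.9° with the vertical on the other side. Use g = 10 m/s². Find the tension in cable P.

T_P ≈ 1400 N

Angles from the horizontal: cable P is 90° − 54.7° = 35.3°, cable Q is 90° − 40.9° = 49.1°.
Weight W = 213 × 10 = 2130 N acts straight down.
Horizontal: T_P cos 35.3° = T_Q cos 49.1°  →  T_Q = 1.247 T_P.
Vertical: T_P sin 35.3° + T_Q sin 49.1° = 2130.
Substituting the horizontal relation into the vertical equation gives 1.52 T_P = 2130, so T_P = 1401 N.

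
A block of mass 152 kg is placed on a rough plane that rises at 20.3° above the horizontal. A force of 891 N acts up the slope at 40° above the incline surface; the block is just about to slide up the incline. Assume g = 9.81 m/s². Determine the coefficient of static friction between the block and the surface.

μ ≈ 0.200

On the verge of sliding up the incline, friction is at its maximum μN and acts down the slope.
Perpendicular to incline: N = W cos 20.3° − P sin 40° = 1399 − 572.7 = 825.8 N.
Along incline: P cos 40° − μN = W sin 20.3° → μ = −(W sin 20.3° − P cos 40°) / N = 0.2001.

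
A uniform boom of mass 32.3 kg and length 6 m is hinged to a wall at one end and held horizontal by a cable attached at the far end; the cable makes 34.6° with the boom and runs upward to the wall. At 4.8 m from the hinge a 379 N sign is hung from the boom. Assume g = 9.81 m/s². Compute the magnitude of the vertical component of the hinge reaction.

|H_y| ≈ 234 N

Take torques about the hinge: T sin 34.6° · 6 = 32.3×9.81×3 + 379×4.8 = 2769.8 N·m.
So T = 2769.8 / (0.5678 × 6) = 812.96 N.
ΣF_y = 0: H_y = (32.3×9.81 + 379) − T sin 34.6° = 695.86 − 461.63 = 234.23 N.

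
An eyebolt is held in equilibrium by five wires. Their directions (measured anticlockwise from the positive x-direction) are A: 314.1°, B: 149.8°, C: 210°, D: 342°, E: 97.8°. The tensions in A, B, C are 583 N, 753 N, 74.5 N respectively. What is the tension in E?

Resolve: ΣF_x = 583 cos 314.1° + 753 cos 149.8° + 74.5 cos 210° + T_D cos 342° + T_E cos 97.8° = 0.
        ΣF_y = 583 sin 314.1° + 753 sin 149.8° + 74.5 sin 210° + T_D sin 342° + T_E sin 97.8° = 0.
The known terms sum to (-309.6, -77.14) N, so 0.9511 T_D − 0.1357 T_E = 309.6 and -0.3090 T_D + 0.9907 T_E = 77.14.
Solving simultaneously: T_D = 352.3 N, T_E = 187.8 N.

T_E ≈ 188 N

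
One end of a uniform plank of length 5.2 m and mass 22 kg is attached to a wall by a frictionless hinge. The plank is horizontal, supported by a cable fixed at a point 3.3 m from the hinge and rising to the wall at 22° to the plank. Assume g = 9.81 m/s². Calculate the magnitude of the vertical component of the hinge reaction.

|H_y| ≈ 45.8 N

Take torques about the hinge: T sin 22° · 3.3 = 22×9.81×2.6 = 561.13 N·m.
So T = 561.13 / (0.3746 × 3.3) = 453.92 N.
ΣF_y = 0: H_y = (22×9.81) − T sin 22° = 215.82 − 170.04 = 45.78 N.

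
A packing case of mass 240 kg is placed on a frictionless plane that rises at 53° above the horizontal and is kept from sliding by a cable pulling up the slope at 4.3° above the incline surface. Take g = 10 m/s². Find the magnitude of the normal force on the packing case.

N ≈ 1300 N

Take axes along and perpendicular to the incline. Weight components: W sin 53° = 1917 N down-slope, W cos 53° = 1444 N into the surface.
Along incline: T cos 4.3° = W sin 53° → T = 1922 N.
Perpendicular: N = W cos 53° − T sin 4.3° = 1300 N.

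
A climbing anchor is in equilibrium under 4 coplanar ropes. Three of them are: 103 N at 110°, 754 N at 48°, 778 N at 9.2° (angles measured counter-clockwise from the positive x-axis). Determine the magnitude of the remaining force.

F ≈ 1460 N

Sum the known components: ΣF_x = 1237 N, ΣF_y = 781.5 N.
For equilibrium the remaining force must supply (−ΣF_x, −ΣF_y) = (-1237, -781.5) N.
Magnitude = √((-1237)² + (-781.5)²) = 1463 N; direction = atan2(-781.5, -1237) = 212.3°.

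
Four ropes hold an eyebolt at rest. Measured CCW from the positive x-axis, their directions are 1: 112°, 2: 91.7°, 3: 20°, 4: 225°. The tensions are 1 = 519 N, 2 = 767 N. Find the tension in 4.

Resolve: ΣF_x = 519 cos 112° + 767 cos 91.7° + T_3 cos 20° + T_4 cos 225° = 0.
        ΣF_y = 519 sin 112° + 767 sin 91.7° + T_3 sin 20° + T_4 sin 225° = 0.
The known terms sum to (-217.2, 1248) N, so 0.9397 T_3 − 0.7071 T_4 = 217.2 and 0.3420 T_3 − 0.7071 T_4 = -1248.
Solving simultaneously: T_3 = 2451 N, T_4 = 2950 N.

T_4 ≈ 2950 N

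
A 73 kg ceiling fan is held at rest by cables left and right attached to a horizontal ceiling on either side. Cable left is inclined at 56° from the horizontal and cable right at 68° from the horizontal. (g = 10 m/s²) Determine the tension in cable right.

T_right ≈ 492 N

Weight W = 73 × 10 = 730 N acts straight down.
Horizontal: T_left cos 56° = T_right cos 68°  →  T_left = 0.6699 T_right.
Vertical: T_left sin 56° + T_right sin 68° = 730.
Substituting the horizontal relation into the vertical equation gives 1.483 T_right = 730, so T_right = 492.4 N.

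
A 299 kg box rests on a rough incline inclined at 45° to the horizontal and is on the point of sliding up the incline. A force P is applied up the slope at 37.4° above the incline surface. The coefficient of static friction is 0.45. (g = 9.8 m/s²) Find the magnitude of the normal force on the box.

On the verge of sliding up the incline, friction equals μN and acts down the slope.
Perpendicular: N + P sin 37.4° = W cos 45° = 2072 N.
Along incline: P cos 37.4° = W sin 45° + μN  with W sin 45° = 2072 N.
Solving the pair for P and N: P = 2814 N, N = 363 N (and f = μN = 163.3 N).

N ≈ 363 N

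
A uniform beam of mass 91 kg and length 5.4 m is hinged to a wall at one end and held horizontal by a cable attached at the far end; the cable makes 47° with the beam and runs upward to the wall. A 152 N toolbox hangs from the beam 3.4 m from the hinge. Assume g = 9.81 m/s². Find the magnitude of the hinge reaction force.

|H| ≈ 713 N

Take torques about the hinge: T sin 47° · 5.4 = 91×9.81×2.7 + 152×3.4 = 2927.1 N·m.
So T = 2927.1 / (0.7314 × 5.4) = 741.17 N.
ΣF_x = 0: H_x = T cos 47° = 505.48 N.
ΣF_y = 0: H_y = (91×9.81 + 152) − T sin 47° = 1044.7 − 542.06 = 502.65 N.
|H| = √(H_x² + H_y²) = √((505.48)² + (502.65)²) = 712.86 N.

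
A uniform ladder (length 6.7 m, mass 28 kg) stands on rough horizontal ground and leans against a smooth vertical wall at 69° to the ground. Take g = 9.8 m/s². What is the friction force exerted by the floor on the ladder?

Torques about the foot: N_wall · 6.7 sin 69° = 28×9.8×3.35 cos 69° → N_wall = 52.666 N.
ΣF_x = 0: f_floor = N_wall = 52.666 N.

f ≈ 52.7 N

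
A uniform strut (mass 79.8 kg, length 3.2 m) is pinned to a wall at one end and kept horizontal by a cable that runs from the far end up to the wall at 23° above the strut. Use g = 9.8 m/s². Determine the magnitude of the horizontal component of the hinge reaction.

Take torques about the hinge: T sin 23° · 3.2 = 79.8×9.8×1.6 = 1251.3 N·m.
So T = 1251.3 / (0.3907 × 3.2) = 1000.7 N.
ΣF_x = 0: H_x = T cos 23° = 921.19 N.

H_x ≈ 921 N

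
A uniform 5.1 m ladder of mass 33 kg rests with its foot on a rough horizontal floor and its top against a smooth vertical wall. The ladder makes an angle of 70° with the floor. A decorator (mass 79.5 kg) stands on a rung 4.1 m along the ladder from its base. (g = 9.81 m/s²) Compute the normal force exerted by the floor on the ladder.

ΣF_y = 0: N_floor = 33×9.81 + 79.5×9.81 = 1103.6 N.

N_floor ≈ 1100 N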